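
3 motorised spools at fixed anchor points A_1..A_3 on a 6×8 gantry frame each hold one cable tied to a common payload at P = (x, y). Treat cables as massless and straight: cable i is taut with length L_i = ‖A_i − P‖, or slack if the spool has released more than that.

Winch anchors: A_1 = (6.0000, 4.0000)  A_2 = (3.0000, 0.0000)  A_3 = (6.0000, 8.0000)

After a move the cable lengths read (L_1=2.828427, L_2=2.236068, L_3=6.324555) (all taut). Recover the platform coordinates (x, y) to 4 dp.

expand ‖A_i−P‖²=L_i² and subtract eq 1 (q_i ≔ ‖A_i‖²−L_i²)
q_1 = 36.0000+16.0000−8.0000 = 44.0000
eq1−eq2 → [6.0000  8.0000]·P = 40.0000
eq1−eq3 → [0.0000  -8.0000]·P = -16.0000
2×2 solve → P = (4.0000, 2.0000)

(4.0000, 2.0000)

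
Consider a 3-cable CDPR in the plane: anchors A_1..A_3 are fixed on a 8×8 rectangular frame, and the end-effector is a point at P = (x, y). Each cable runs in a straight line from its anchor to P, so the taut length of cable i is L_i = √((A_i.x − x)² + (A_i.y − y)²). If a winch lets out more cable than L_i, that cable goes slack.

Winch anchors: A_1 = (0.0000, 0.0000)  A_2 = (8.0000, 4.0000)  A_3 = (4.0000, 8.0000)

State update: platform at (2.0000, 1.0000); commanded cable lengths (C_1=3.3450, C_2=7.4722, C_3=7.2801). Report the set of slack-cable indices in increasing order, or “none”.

1, 2

cable 1: √((-2.0000)²+(-1.0000)²)=2.2361, C_1=3.3450: slack
cable 2: √((6.0000)²+(3.0000)²)=6.7082, C_2=7.4722: slack
cable 3: √((2.0000)²+(7.0000)²)=7.2801, C_3=7.2801: taut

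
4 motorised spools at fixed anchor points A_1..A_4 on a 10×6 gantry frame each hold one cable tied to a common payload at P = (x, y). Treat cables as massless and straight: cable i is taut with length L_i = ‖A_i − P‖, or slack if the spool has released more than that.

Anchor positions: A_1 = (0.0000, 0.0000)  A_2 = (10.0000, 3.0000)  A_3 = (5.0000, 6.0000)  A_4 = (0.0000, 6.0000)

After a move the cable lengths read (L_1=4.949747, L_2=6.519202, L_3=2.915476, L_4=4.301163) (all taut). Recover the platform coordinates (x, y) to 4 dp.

(3.5000, 3.5000)

expand ‖A_i−P‖²=L_i² and subtract eq 1 (c_i ≔ ‖A_i‖²−L_i²)
c_1 = 0.0000+0.0000−24.5000 = -24.5000
eq1−eq2 → [-20.0000  -6.0000]·P = -91.0000
eq1−eq3 → [-10.0000  -12.0000]·P = -77.0000
eq1−eq4 → [0.0000  -12.0000]·P = -42.0000
2×2 solve → P = (3.5000, 3.5000)
check cable 4: ‖A_4−P‖² = 18.5000 ≈ L_4² = 18.5000 ✓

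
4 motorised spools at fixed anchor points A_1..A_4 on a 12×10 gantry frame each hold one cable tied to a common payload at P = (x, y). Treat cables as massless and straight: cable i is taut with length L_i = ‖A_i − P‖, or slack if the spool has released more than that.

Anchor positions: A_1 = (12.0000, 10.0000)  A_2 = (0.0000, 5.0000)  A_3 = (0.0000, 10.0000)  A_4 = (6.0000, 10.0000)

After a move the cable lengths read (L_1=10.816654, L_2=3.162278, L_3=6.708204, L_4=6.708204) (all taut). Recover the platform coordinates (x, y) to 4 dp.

each cable: (A_i−P)·(A_i−P) = L_i²; let q_i = ‖A_i‖²−L_i²
q_1 = 144.0000+100.0000−117.0000 = 127.0000
row 1: 24.0000x + 10.0000y = 112.0000  (q_2=15.0000)
row 2: 24.0000x + 0.0000y = 72.0000  (q_3=55.0000)
row 3: 12.0000x + 0.0000y = 36.0000  (q_4=91.0000)
Cramer on rows 1–2 → x = 3.0000, y = 4.0000
check cable 4: ‖A_4−P‖² = 45.0000 ≈ L_4² = 45.0000 ✓

(3.0000, 4.0000)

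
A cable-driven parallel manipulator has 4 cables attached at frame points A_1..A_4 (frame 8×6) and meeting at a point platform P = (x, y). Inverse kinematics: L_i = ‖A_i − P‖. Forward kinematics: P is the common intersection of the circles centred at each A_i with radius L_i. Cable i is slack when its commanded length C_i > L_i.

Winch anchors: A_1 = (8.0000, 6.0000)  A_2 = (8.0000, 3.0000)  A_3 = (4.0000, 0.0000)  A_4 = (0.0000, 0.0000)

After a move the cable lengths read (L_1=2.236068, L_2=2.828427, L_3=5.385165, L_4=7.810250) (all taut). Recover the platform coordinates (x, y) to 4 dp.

(6.0000, 5.0000)

each cable: (A_i−P)·(A_i−P) = L_i²; let k_i = ‖A_i‖²−L_i²
k_1 = 64.0000+36.0000−5.0000 = 95.0000
row 1: 0.0000x + 6.0000y = 30.0000  (k_2=65.0000)
row 2: 8.0000x + 12.0000y = 108.0000  (k_3=-13.0000)
row 3: 16.0000x + 12.0000y = 156.0000  (k_4=-61.0000)
Cramer on rows 1–2 → x = 6.0000, y = 5.0000
check cable 4: ‖A_4−P‖² = 61.0000 ≈ L_4² = 61.0000 ✓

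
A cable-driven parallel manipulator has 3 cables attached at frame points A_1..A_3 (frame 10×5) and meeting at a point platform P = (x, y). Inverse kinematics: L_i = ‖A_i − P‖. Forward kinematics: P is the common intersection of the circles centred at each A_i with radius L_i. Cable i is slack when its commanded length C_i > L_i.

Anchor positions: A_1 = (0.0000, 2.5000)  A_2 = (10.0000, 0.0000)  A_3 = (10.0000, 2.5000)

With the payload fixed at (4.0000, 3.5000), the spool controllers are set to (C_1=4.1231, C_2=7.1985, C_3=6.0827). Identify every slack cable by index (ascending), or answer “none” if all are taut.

cable 1: L_1 = ‖A_1−P‖ = 4.1231;  C_1 = 4.1231 → taut
cable 2: L_2 = ‖A_2−P‖ = 6.9462;  C_2 = 7.1985 → slack
cable 3: L_3 = ‖A_3−P‖ = 6.0828;  C_3 = 6.0827 → taut

2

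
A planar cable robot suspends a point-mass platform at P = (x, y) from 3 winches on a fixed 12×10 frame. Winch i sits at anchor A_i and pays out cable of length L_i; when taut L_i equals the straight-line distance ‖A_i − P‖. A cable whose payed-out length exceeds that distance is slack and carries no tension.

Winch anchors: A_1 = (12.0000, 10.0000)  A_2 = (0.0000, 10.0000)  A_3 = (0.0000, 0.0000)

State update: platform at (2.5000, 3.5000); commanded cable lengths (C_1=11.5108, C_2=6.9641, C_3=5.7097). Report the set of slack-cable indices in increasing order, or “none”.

3

i=1: geometric 11.5109 vs commanded 11.5108 ⇒ taut
i=2: geometric 6.9642 vs commanded 6.9641 ⇒ taut
i=3: geometric 4.3012 vs commanded 5.7097 ⇒ slack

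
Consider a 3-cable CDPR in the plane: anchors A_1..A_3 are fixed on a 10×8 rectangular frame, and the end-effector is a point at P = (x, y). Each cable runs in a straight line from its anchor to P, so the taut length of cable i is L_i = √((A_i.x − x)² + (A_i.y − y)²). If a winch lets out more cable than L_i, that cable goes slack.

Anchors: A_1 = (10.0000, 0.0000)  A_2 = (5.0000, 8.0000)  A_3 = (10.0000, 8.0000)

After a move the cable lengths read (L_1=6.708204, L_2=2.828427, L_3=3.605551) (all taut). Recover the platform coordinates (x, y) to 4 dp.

expand ‖A_i−P‖²=L_i² and subtract eq 1 (q_i ≔ ‖A_i‖²−L_i²)
q_1 = 100.0000+0.0000−45.0000 = 55.0000
eq1−eq2 → [10.0000  -16.0000]·P = -26.0000
eq1−eq3 → [0.0000  -16.0000]·P = -96.0000
2×2 solve → P = (7.0000, 6.0000)

(7.0000, 6.0000)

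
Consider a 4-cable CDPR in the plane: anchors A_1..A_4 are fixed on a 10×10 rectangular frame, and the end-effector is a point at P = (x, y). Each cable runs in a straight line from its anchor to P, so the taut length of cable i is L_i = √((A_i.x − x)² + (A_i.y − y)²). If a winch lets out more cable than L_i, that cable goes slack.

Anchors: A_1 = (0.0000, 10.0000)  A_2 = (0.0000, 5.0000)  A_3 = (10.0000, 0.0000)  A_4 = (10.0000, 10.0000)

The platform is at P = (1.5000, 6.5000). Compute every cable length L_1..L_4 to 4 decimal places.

cable 1: Δx=-1.5000, Δy=3.5000; L_1 = √(Δx²+Δy²) = 3.8079
cable 2: Δx=-1.5000, Δy=-1.5000; L_2 = √(Δx²+Δy²) = 2.1213
cable 3: Δx=8.5000, Δy=-6.5000; L_3 = √(Δx²+Δy²) = 10.7005
cable 4: Δx=8.5000, Δy=3.5000; L_4 = √(Δx²+Δy²) = 9.1924

(3.8079, 2.1213, 10.7005, 9.1924)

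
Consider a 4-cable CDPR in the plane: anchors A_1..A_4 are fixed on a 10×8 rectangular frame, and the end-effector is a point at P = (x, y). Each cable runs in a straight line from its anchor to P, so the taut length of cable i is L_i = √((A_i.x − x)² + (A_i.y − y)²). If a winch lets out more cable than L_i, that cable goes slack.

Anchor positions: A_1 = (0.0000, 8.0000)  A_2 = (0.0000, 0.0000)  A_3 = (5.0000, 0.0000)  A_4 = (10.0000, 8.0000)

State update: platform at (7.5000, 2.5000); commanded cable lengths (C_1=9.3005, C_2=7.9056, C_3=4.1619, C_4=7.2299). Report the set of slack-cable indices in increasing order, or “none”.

3, 4

cable 1: √((-7.5000)²+(5.5000)²)=9.3005, C_1=9.3005: taut
cable 2: √((-7.5000)²+(-2.5000)²)=7.9057, C_2=7.9056: taut
cable 3: √((-2.5000)²+(-2.5000)²)=3.5355, C_3=4.1619: slack
cable 4: √((2.5000)²+(5.5000)²)=6.0415, C_4=7.2299: slack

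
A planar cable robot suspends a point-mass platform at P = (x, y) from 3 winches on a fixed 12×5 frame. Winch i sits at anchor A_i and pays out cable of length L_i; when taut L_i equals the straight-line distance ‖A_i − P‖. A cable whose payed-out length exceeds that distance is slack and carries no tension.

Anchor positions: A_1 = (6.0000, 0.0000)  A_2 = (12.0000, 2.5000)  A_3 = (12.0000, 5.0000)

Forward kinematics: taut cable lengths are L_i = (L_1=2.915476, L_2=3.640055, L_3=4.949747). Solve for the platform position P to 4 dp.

each cable: (A_i−P)·(A_i−P) = L_i²; let q_i = ‖A_i‖²−L_i²
q_1 = 36.0000+0.0000−8.5000 = 27.5000
row 1: -12.0000x − 5.0000y = -109.5000  (q_2=137.0000)
row 2: -12.0000x − 10.0000y = -117.0000  (q_3=144.5000)
Cramer on rows 1–2 → x = 8.5000, y = 1.5000

(8.5000, 1.5000)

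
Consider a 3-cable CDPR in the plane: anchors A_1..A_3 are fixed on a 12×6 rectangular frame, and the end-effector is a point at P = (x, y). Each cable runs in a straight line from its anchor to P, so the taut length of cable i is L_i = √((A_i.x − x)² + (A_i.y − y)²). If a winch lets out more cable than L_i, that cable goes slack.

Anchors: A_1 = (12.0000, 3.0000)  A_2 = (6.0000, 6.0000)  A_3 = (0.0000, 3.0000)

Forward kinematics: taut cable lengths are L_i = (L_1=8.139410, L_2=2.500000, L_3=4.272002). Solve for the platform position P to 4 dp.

each cable: (A_i−P)·(A_i−P) = L_i²; let c_i = ‖A_i‖²−L_i²
c_1 = 144.0000+9.0000−66.2500 = 86.7500
row 1: 12.0000x − 6.0000y = 21.0000  (c_2=65.7500)
row 2: 24.0000x + 0.0000y = 96.0000  (c_3=-9.2500)
Cramer on rows 1–2 → x = 4.0000, y = 4.5000

(4.0000, 4.5000)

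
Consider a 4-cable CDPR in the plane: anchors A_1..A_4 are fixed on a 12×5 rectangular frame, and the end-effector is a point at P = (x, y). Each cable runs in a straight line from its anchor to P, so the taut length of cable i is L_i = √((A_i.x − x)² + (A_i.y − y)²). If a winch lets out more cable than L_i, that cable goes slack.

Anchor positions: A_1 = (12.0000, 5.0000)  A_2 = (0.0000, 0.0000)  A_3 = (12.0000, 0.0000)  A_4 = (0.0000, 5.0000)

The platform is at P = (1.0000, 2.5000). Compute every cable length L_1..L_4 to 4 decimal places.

L_1 = √((12.0000−1.0000)² + (5.0000−2.5000)²) = 11.2805
L_2 = √((0.0000−1.0000)² + (0.0000−2.5000)²) = 2.6926
L_3 = √((12.0000−1.0000)² + (0.0000−2.5000)²) = 11.2805
L_4 = √((0.0000−1.0000)² + (5.0000−2.5000)²) = 2.6926

(11.2805, 2.6926, 11.2805, 2.6926)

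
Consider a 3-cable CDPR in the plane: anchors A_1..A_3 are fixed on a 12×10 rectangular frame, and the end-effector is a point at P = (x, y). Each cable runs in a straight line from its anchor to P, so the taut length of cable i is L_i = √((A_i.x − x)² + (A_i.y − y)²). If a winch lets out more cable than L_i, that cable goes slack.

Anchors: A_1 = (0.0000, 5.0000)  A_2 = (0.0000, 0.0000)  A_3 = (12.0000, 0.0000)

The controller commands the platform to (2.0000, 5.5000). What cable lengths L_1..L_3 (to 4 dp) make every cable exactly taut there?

(2.0616, 5.8523, 11.4127)

cable 1: Δx=-2.0000, Δy=-0.5000; L_1 = √(Δx²+Δy²) = 2.0616
cable 2: Δx=-2.0000, Δy=-5.5000; L_2 = √(Δx²+Δy²) = 5.8523
cable 3: Δx=10.0000, Δy=-5.5000; L_3 = √(Δx²+Δy²) = 11.4127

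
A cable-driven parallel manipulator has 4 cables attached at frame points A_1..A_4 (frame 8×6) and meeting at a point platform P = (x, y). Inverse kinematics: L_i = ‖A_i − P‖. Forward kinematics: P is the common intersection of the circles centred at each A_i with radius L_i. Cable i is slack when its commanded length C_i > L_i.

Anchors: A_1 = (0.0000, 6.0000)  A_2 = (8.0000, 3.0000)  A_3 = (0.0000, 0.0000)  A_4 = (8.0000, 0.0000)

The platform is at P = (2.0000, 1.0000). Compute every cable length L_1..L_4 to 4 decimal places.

cable 1: Δx=-2.0000, Δy=5.0000; L_1 = √(Δx²+Δy²) = 5.3852
cable 2: Δx=6.0000, Δy=2.0000; L_2 = √(Δx²+Δy²) = 6.3246
cable 3: Δx=-2.0000, Δy=-1.0000; L_3 = √(Δx²+Δy²) = 2.2361
cable 4: Δx=6.0000, Δy=-1.0000; L_4 = √(Δx²+Δy²) = 6.0828

(5.3852, 6.3246, 2.2361, 6.0828)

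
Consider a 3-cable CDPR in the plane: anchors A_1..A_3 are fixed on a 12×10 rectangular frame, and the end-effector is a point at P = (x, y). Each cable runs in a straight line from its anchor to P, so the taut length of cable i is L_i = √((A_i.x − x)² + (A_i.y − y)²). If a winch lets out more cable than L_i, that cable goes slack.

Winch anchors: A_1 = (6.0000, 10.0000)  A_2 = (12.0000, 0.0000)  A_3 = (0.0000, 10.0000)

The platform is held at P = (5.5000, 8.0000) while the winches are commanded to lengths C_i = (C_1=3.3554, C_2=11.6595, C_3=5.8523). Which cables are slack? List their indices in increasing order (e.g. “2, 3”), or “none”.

1, 2

i=1: geometric 2.0616 vs commanded 3.3554 ⇒ slack
i=2: geometric 10.3078 vs commanded 11.6595 ⇒ slack
i=3: geometric 5.8523 vs commanded 5.8523 ⇒ taut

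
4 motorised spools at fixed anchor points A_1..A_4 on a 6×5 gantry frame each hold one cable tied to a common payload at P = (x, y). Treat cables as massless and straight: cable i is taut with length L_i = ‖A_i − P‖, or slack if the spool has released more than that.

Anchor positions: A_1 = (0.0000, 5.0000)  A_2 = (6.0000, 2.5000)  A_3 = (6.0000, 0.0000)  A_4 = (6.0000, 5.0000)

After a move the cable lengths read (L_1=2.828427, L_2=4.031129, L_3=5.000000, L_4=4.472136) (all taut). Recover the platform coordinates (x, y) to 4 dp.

each cable: (A_i−P)·(A_i−P) = L_i²; let c_i = ‖A_i‖²−L_i²
c_1 = 0.0000+25.0000−8.0000 = 17.0000
row 1: -12.0000x + 5.0000y = -9.0000  (c_2=26.0000)
row 2: -12.0000x + 10.0000y = 6.0000  (c_3=11.0000)
row 3: -12.0000x + 0.0000y = -24.0000  (c_4=41.0000)
Cramer on rows 1–2 → x = 2.0000, y = 3.0000
check cable 4: ‖A_4−P‖² = 20.0000 ≈ L_4² = 20.0000 ✓

(2.0000, 3.0000)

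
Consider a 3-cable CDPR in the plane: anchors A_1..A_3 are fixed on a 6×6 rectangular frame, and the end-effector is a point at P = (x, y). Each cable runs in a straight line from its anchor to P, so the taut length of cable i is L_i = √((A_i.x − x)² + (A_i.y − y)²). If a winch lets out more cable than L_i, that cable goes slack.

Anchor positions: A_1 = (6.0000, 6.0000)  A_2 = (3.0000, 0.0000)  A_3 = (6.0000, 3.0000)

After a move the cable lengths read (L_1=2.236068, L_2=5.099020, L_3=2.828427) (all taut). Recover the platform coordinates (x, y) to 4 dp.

each cable: (A_i−P)·(A_i−P) = L_i²; let c_i = ‖A_i‖²−L_i²
c_1 = 36.0000+36.0000−5.0000 = 67.0000
row 1: 6.0000x + 12.0000y = 84.0000  (c_2=-17.0000)
row 2: 0.0000x + 6.0000y = 30.0000  (c_3=37.0000)
Cramer on rows 1–2 → x = 4.0000, y = 5.0000

(4.0000, 5.0000)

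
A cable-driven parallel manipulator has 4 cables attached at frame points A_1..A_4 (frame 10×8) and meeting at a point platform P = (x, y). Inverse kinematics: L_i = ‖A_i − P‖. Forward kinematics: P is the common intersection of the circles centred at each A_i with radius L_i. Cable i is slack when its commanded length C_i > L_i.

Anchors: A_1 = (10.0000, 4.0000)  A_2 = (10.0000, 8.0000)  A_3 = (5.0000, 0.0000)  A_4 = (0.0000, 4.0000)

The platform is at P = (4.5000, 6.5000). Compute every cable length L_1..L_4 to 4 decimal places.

cable 1: Δx=5.5000, Δy=-2.5000; L_1 = √(Δx²+Δy²) = 6.0415
cable 2: Δx=5.5000, Δy=1.5000; L_2 = √(Δx²+Δy²) = 5.7009
cable 3: Δx=0.5000, Δy=-6.5000; L_3 = √(Δx²+Δy²) = 6.5192
cable 4: Δx=-4.5000, Δy=-2.5000; L_4 = √(Δx²+Δy²) = 5.1478

(6.0415, 5.7009, 6.5192, 5.1478)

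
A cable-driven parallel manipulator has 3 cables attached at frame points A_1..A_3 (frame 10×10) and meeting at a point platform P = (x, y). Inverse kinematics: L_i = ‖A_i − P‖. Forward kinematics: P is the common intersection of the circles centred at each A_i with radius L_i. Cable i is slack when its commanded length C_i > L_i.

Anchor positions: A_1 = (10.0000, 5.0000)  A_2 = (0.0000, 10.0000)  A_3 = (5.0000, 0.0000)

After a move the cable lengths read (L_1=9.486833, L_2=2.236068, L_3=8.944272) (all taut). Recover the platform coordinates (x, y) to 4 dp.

each cable: (A_i−P)·(A_i−P) = L_i²; let k_i = ‖A_i‖²−L_i²
k_1 = 100.0000+25.0000−90.0000 = 35.0000
row 1: 20.0000x − 10.0000y = -60.0000  (k_2=95.0000)
row 2: 10.0000x + 10.0000y = 90.0000  (k_3=-55.0000)
Cramer on rows 1–2 → x = 1.0000, y = 8.0000

(1.0000, 8.0000)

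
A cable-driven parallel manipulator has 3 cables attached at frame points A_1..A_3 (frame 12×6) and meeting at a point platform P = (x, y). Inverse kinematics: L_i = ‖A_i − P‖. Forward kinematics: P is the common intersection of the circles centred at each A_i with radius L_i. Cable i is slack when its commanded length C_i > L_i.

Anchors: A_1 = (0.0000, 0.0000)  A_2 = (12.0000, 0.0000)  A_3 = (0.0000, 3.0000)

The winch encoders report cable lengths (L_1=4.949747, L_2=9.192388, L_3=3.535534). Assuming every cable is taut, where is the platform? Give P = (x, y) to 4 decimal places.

expand ‖A_i−P‖²=L_i² and subtract eq 1 (c_i ≔ ‖A_i‖²−L_i²)
c_1 = 0.0000+0.0000−24.5000 = -24.5000
eq1−eq2 → [-24.0000  0.0000]·P = -84.0000
eq1−eq3 → [0.0000  -6.0000]·P = -21.0000
2×2 solve → P = (3.5000, 3.5000)

(3.5000, 3.5000)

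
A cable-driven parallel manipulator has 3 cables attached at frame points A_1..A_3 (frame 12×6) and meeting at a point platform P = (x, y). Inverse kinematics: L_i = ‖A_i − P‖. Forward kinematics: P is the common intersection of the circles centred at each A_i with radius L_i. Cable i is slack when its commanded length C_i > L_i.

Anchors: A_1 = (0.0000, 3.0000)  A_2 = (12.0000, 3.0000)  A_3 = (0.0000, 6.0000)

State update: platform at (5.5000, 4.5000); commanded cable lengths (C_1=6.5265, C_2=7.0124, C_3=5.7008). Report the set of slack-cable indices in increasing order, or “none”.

1, 2

cable 1: √((-5.5000)²+(-1.5000)²)=5.7009, C_1=6.5265: slack
cable 2: √((6.5000)²+(-1.5000)²)=6.6708, C_2=7.0124: slack
cable 3: √((-5.5000)²+(1.5000)²)=5.7009, C_3=5.7008: taut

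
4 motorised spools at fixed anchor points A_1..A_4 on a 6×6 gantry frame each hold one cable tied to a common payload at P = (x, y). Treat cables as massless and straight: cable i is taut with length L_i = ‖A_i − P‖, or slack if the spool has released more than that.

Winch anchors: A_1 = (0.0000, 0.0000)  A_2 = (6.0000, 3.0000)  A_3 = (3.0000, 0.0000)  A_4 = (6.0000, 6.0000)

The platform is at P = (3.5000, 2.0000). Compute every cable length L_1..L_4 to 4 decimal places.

L_1 = √((0.0000−3.5000)² + (0.0000−2.0000)²) = 4.0311
L_2 = √((6.0000−3.5000)² + (3.0000−2.0000)²) = 2.6926
L_3 = √((3.0000−3.5000)² + (0.0000−2.0000)²) = 2.0616
L_4 = √((6.0000−3.5000)² + (6.0000−2.0000)²) = 4.7170

(4.0311, 2.6926, 2.0616, 4.7170)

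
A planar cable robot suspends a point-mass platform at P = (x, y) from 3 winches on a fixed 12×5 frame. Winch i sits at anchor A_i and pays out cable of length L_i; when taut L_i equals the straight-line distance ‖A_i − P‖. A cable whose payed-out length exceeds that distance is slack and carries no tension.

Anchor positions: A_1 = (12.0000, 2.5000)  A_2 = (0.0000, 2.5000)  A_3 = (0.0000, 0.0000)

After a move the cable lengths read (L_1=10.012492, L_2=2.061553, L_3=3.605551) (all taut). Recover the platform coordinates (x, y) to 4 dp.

circle eqns → linear via eq_j − eq_1; set c_j = A_j·A_j − L_j²
c_1 = 144.0000+6.2500−100.2500 = 50.0000
24.0000·x + 0.0000·y = c_1−c_2 = 48.0000
24.0000·x + 5.0000·y = c_1−c_3 = 63.0000
solve first two rows → x=2.0000, y=3.0000

(2.0000, 3.0000)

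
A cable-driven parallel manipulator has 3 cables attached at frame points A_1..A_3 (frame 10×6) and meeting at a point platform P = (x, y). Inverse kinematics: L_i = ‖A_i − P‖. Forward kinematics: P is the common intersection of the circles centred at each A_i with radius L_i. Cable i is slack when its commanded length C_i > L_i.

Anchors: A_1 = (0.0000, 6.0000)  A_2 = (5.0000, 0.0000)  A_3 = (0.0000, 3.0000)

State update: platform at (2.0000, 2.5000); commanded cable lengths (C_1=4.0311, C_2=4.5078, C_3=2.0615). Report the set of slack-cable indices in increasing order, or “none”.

2

cable 1: L_1 = ‖A_1−P‖ = 4.0311;  C_1 = 4.0311 → taut
cable 2: L_2 = ‖A_2−P‖ = 3.9051;  C_2 = 4.5078 → slack
cable 3: L_3 = ‖A_3−P‖ = 2.0616;  C_3 = 2.0615 → taut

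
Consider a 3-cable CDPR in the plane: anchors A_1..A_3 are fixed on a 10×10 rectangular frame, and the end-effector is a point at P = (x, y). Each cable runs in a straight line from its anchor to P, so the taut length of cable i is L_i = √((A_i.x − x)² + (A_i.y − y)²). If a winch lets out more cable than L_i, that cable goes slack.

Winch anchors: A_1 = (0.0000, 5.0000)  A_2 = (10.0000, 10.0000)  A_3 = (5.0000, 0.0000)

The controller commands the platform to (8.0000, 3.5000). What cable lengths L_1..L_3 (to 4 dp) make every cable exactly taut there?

(8.1394, 6.8007, 4.6098)

L_1 = √((0.0000−8.0000)² + (5.0000−3.5000)²) = 8.1394
L_2 = √((10.0000−8.0000)² + (10.0000−3.5000)²) = 6.8007
L_3 = √((5.0000−8.0000)² + (0.0000−3.5000)²) = 4.6098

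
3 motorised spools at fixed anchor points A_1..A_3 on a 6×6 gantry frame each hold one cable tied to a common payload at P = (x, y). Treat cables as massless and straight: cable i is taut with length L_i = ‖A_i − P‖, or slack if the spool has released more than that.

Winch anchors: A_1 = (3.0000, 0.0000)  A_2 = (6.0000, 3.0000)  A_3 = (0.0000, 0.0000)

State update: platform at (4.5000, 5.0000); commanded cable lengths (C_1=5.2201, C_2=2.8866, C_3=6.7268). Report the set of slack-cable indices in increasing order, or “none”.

2

cable 1: √((-1.5000)²+(-5.0000)²)=5.2202, C_1=5.2201: taut
cable 2: √((1.5000)²+(-2.0000)²)=2.5000, C_2=2.8866: slack
cable 3: √((-4.5000)²+(-5.0000)²)=6.7268, C_3=6.7268: taut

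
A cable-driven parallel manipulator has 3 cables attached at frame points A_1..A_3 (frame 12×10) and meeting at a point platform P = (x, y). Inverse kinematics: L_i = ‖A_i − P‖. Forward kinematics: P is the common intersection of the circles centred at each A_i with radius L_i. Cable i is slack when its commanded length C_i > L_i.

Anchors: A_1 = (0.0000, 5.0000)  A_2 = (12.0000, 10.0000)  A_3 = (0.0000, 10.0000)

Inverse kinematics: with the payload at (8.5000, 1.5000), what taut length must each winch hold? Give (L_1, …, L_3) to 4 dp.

(9.1924, 9.1924, 12.0208)

L_1: Δ = A_1−P = (-8.5000, 3.5000) → ‖Δ‖ = √84.5000 = 9.1924
L_2: Δ = A_2−P = (3.5000, 8.5000) → ‖Δ‖ = √84.5000 = 9.1924
L_3: Δ = A_3−P = (-8.5000, 8.5000) → ‖Δ‖ = √144.5000 = 12.0208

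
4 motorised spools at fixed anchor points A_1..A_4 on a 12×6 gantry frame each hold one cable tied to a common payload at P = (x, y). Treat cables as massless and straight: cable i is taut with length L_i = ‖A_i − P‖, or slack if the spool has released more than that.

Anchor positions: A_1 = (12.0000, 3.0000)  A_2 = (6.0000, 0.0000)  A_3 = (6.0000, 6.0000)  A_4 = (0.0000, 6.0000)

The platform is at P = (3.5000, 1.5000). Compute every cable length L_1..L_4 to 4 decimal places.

(8.6313, 2.9155, 5.1478, 5.7009)

L_1 = √((12.0000−3.5000)² + (3.0000−1.5000)²) = 8.6313
L_2 = √((6.0000−3.5000)² + (0.0000−1.5000)²) = 2.9155
L_3 = √((6.0000−3.5000)² + (6.0000−1.5000)²) = 5.1478
L_4 = √((0.0000−3.5000)² + (6.0000−1.5000)²) = 5.7009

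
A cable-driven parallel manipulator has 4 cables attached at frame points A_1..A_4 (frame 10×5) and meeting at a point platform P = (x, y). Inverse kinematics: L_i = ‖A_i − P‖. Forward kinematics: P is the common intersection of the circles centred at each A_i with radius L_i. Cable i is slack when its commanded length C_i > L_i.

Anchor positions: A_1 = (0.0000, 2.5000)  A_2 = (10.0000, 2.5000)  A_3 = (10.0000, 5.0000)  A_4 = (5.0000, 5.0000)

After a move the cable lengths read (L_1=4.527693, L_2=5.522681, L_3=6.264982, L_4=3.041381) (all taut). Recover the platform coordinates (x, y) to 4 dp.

expand ‖A_i−P‖²=L_i² and subtract eq 1 (c_i ≔ ‖A_i‖²−L_i²)
c_1 = 0.0000+6.2500−20.5000 = -14.2500
eq1−eq2 → [-20.0000  0.0000]·P = -90.0000
eq1−eq3 → [-20.0000  -5.0000]·P = -100.0000
eq1−eq4 → [-10.0000  -5.0000]·P = -55.0000
2×2 solve → P = (4.5000, 2.0000)
check cable 4: ‖A_4−P‖² = 9.2500 ≈ L_4² = 9.2500 ✓

(4.5000, 2.0000)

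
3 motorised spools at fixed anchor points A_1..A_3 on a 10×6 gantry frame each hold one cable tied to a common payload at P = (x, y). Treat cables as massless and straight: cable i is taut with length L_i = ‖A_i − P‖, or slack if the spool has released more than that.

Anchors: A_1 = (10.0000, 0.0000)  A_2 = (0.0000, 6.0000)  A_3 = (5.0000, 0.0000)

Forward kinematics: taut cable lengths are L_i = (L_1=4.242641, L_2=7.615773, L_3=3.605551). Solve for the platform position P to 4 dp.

circle eqns → linear via eq_j − eq_1; set c_j = A_j·A_j − L_j²
c_1 = 100.0000+0.0000−18.0000 = 82.0000
20.0000·x − 12.0000·y = c_1−c_2 = 104.0000
10.0000·x + 0.0000·y = c_1−c_3 = 70.0000
solve first two rows → x=7.0000, y=3.0000

(7.0000, 3.0000)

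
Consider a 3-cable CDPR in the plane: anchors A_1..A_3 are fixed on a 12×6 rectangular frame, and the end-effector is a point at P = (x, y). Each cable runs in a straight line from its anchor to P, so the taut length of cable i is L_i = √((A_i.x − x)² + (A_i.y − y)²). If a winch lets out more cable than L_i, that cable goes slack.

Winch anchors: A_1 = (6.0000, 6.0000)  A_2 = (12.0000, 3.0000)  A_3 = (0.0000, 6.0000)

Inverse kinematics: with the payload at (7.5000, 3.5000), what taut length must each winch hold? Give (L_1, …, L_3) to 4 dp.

L_1 = √((6.0000−7.5000)² + (6.0000−3.5000)²) = 2.9155
L_2 = √((12.0000−7.5000)² + (3.0000−3.5000)²) = 4.5277
L_3 = √((0.0000−7.5000)² + (6.0000−3.5000)²) = 7.9057

(2.9155, 4.5277, 7.9057)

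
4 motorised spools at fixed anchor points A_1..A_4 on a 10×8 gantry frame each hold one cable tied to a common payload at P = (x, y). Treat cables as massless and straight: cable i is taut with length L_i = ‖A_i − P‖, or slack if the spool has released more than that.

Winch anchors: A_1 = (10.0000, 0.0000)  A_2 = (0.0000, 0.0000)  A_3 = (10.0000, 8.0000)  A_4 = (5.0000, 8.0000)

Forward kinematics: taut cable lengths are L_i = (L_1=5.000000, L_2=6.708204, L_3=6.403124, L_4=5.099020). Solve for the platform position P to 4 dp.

(6.0000, 3.0000)

circle eqns → linear via eq_j − eq_1; set q_j = A_j·A_j − L_j²
q_1 = 100.0000+0.0000−25.0000 = 75.0000
20.0000·x + 0.0000·y = q_1−q_2 = 120.0000
0.0000·x − 16.0000·y = q_1−q_3 = -48.0000
10.0000·x − 16.0000·y = q_1−q_4 = 12.0000
solve first two rows → x=6.0000, y=3.0000
check cable 4: ‖A_4−P‖² = 26.0000 ≈ L_4² = 26.0000 ✓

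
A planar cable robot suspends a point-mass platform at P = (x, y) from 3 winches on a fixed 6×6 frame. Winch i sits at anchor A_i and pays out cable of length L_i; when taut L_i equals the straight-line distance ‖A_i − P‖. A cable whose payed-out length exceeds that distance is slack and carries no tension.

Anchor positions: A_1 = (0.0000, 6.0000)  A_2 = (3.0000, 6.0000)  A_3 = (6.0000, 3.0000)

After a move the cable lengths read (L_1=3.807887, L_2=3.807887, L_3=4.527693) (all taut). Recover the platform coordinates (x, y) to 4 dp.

circle eqns → linear via eq_j − eq_1; set c_j = A_j·A_j − L_j²
c_1 = 0.0000+36.0000−14.5000 = 21.5000
-6.0000·x + 0.0000·y = c_1−c_2 = -9.0000
-12.0000·x + 6.0000·y = c_1−c_3 = -3.0000
solve first two rows → x=1.5000, y=2.5000

(1.5000, 2.5000)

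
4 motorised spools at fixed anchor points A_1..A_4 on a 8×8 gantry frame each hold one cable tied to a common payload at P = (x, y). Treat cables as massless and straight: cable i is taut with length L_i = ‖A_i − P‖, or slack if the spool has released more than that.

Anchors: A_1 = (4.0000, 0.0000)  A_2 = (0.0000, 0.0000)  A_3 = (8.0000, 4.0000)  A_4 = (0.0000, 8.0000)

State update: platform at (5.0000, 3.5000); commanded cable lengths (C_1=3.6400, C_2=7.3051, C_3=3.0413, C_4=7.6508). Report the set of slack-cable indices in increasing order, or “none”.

i=1: geometric 3.6401 vs commanded 3.6400 ⇒ taut
i=2: geometric 6.1033 vs commanded 7.3051 ⇒ slack
i=3: geometric 3.0414 vs commanded 3.0413 ⇒ taut
i=4: geometric 6.7268 vs commanded 7.6508 ⇒ slack

2, 4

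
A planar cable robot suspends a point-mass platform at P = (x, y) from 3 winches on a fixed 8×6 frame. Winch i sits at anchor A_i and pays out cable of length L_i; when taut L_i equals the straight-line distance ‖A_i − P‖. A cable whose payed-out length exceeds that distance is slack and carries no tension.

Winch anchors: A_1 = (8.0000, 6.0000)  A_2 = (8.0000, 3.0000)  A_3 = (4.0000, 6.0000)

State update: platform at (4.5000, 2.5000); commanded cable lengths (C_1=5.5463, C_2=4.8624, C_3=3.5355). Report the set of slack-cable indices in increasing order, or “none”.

cable 1: √((3.5000)²+(3.5000)²)=4.9497, C_1=5.5463: slack
cable 2: √((3.5000)²+(0.5000)²)=3.5355, C_2=4.8624: slack
cable 3: √((-0.5000)²+(3.5000)²)=3.5355, C_3=3.5355: taut

1, 2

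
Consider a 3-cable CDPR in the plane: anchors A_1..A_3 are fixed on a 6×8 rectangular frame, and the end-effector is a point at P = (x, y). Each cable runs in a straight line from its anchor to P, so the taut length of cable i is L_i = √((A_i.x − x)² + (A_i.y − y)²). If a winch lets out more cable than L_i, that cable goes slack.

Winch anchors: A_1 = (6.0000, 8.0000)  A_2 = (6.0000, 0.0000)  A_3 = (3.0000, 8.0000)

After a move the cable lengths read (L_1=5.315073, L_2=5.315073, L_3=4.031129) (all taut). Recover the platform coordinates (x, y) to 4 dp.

circle eqns → linear via eq_j − eq_1; set k_j = A_j·A_j − L_j²
k_1 = 36.0000+64.0000−28.2500 = 71.7500
0.0000·x + 16.0000·y = k_1−k_2 = 64.0000
6.0000·x + 0.0000·y = k_1−k_3 = 15.0000
solve first two rows → x=2.5000, y=4.0000

(2.5000, 4.0000)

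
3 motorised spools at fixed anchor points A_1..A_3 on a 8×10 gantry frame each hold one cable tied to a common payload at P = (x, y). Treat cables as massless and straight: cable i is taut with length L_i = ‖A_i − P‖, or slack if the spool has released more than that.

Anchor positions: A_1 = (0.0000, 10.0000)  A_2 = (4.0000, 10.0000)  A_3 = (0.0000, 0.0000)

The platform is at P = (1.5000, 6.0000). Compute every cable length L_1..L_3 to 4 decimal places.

(4.2720, 4.7170, 6.1847)

L_1 = √((0.0000−1.5000)² + (10.0000−6.0000)²) = 4.2720
L_2 = √((4.0000−1.5000)² + (10.0000−6.0000)²) = 4.7170
L_3 = √((0.0000−1.5000)² + (0.0000−6.0000)²) = 6.1847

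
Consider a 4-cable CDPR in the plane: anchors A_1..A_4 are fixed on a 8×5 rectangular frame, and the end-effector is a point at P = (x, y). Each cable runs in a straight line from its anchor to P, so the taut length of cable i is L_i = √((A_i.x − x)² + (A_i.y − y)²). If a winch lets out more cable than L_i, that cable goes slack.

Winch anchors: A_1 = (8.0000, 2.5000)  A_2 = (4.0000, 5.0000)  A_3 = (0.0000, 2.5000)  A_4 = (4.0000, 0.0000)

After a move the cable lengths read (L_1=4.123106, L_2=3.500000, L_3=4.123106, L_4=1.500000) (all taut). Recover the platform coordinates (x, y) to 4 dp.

(4.0000, 1.5000)

each cable: (A_i−P)·(A_i−P) = L_i²; let c_i = ‖A_i‖²−L_i²
c_1 = 64.0000+6.2500−17.0000 = 53.2500
row 1: 8.0000x − 5.0000y = 24.5000  (c_2=28.7500)
row 2: 16.0000x + 0.0000y = 64.0000  (c_3=-10.7500)
row 3: 8.0000x + 5.0000y = 39.5000  (c_4=13.7500)
Cramer on rows 1–2 → x = 4.0000, y = 1.5000
check cable 4: ‖A_4−P‖² = 2.2500 ≈ L_4² = 2.2500 ✓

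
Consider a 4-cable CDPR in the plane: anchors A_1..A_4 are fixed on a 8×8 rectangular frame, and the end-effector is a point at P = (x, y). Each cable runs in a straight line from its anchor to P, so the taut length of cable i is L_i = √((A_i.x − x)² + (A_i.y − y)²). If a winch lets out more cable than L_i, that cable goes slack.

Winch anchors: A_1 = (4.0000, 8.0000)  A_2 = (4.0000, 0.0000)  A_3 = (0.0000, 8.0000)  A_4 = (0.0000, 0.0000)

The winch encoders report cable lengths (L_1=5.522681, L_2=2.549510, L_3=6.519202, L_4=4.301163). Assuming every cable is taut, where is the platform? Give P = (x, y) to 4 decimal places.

expand ‖A_i−P‖²=L_i² and subtract eq 1 (k_i ≔ ‖A_i‖²−L_i²)
k_1 = 16.0000+64.0000−30.5000 = 49.5000
eq1−eq2 → [0.0000  16.0000]·P = 40.0000
eq1−eq3 → [8.0000  0.0000]·P = 28.0000
eq1−eq4 → [8.0000  16.0000]·P = 68.0000
2×2 solve → P = (3.5000, 2.5000)
check cable 4: ‖A_4−P‖² = 18.5000 ≈ L_4² = 18.5000 ✓

(3.5000, 2.5000)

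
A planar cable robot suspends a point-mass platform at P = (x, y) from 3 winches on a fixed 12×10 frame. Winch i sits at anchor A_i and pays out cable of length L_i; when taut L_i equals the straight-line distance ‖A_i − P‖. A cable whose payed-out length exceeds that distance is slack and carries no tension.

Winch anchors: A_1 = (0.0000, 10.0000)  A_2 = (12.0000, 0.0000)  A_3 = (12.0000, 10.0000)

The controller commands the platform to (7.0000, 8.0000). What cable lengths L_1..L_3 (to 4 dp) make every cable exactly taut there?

(7.2801, 9.4340, 5.3852)

L_1 = √((0.0000−7.0000)² + (10.0000−8.0000)²) = 7.2801
L_2 = √((12.0000−7.0000)² + (0.0000−8.0000)²) = 9.4340
L_3 = √((12.0000−7.0000)² + (10.0000−8.0000)²) = 5.3852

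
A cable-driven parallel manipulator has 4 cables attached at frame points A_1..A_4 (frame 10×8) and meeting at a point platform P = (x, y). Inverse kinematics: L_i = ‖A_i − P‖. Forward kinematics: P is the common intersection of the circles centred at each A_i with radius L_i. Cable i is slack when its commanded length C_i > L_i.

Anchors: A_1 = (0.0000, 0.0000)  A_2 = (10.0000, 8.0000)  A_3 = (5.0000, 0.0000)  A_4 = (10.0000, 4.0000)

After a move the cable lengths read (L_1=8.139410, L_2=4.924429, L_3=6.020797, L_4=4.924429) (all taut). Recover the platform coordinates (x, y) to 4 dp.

expand ‖A_i−P‖²=L_i² and subtract eq 1 (c_i ≔ ‖A_i‖²−L_i²)
c_1 = 0.0000+0.0000−66.2500 = -66.2500
eq1−eq2 → [-20.0000  -16.0000]·P = -206.0000
eq1−eq3 → [-10.0000  0.0000]·P = -55.0000
eq1−eq4 → [-20.0000  -8.0000]·P = -158.0000
2×2 solve → P = (5.5000, 6.0000)
check cable 4: ‖A_4−P‖² = 24.2500 ≈ L_4² = 24.2500 ✓

(5.5000, 6.0000)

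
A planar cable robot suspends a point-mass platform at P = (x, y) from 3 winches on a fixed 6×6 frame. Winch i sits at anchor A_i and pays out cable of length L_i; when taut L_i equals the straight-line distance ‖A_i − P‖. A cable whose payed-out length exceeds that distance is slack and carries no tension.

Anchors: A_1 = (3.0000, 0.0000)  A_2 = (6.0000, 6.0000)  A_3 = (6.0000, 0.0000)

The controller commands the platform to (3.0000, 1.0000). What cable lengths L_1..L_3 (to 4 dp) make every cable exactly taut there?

(1.0000, 5.8310, 3.1623)

L_1 = √((3.0000−3.0000)² + (0.0000−1.0000)²) = 1.0000
L_2 = √((6.0000−3.0000)² + (6.0000−1.0000)²) = 5.8310
L_3 = √((6.0000−3.0000)² + (0.0000−1.0000)²) = 3.1623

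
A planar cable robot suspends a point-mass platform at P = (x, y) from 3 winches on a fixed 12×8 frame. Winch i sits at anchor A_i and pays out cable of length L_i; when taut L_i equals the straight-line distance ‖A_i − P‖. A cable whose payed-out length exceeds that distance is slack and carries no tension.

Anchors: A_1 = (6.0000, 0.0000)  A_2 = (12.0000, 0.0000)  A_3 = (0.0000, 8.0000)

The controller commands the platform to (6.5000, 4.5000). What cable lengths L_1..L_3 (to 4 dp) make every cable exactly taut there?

(4.5277, 7.1063, 7.3824)

L_1 = √((6.0000−6.5000)² + (0.0000−4.5000)²) = 4.5277
L_2 = √((12.0000−6.5000)² + (0.0000−4.5000)²) = 7.1063
L_3 = √((0.0000−6.5000)² + (8.0000−4.5000)²) = 7.3824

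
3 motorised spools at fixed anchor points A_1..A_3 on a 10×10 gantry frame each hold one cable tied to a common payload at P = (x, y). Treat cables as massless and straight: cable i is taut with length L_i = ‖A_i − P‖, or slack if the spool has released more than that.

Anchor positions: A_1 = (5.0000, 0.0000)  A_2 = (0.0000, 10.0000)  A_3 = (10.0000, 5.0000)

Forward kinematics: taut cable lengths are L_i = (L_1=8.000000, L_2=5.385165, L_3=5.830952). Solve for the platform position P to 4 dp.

expand ‖A_i−P‖²=L_i² and subtract eq 1 (c_i ≔ ‖A_i‖²−L_i²)
c_1 = 25.0000+0.0000−64.0000 = -39.0000
eq1−eq2 → [10.0000  -20.0000]·P = -110.0000
eq1−eq3 → [-10.0000  -10.0000]·P = -130.0000
2×2 solve → P = (5.0000, 8.0000)

(5.0000, 8.0000)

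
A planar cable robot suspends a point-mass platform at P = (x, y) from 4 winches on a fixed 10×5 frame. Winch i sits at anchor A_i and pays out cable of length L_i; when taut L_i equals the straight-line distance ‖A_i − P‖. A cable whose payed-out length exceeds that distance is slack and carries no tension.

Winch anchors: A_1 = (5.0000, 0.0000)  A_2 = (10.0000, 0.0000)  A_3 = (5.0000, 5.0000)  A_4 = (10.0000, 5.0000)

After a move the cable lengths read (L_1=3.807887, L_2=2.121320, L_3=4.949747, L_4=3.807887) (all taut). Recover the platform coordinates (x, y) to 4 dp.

each cable: (A_i−P)·(A_i−P) = L_i²; let c_i = ‖A_i‖²−L_i²
c_1 = 25.0000+0.0000−14.5000 = 10.5000
row 1: -10.0000x + 0.0000y = -85.0000  (c_2=95.5000)
row 2: 0.0000x − 10.0000y = -15.0000  (c_3=25.5000)
row 3: -10.0000x − 10.0000y = -100.0000  (c_4=110.5000)
Cramer on rows 1–2 → x = 8.5000, y = 1.5000
check cable 4: ‖A_4−P‖² = 14.5000 ≈ L_4² = 14.5000 ✓

(8.5000, 1.5000)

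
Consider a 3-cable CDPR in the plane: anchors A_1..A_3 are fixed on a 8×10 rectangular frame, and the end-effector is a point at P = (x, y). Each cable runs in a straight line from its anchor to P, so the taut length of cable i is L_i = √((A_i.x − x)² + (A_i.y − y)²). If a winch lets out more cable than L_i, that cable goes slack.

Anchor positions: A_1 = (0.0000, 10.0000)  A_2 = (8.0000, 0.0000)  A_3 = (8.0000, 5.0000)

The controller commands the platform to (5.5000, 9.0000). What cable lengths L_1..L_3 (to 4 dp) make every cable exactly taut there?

L_1: Δ = A_1−P = (-5.5000, 1.0000) → ‖Δ‖ = √31.2500 = 5.5902
L_2: Δ = A_2−P = (2.5000, -9.0000) → ‖Δ‖ = √87.2500 = 9.3408
L_3: Δ = A_3−P = (2.5000, -4.0000) → ‖Δ‖ = √22.2500 = 4.7170

(5.5902, 9.3408, 4.7170)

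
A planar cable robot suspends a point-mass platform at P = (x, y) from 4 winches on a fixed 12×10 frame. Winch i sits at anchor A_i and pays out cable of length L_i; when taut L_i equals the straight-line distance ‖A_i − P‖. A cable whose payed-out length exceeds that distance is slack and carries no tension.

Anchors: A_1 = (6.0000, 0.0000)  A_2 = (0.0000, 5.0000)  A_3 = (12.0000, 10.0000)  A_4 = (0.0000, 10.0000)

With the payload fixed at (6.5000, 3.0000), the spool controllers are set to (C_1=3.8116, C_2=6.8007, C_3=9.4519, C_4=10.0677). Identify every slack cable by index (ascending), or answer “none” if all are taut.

1, 3, 4

cable 1: √((-0.5000)²+(-3.0000)²)=3.0414, C_1=3.8116: slack
cable 2: √((-6.5000)²+(2.0000)²)=6.8007, C_2=6.8007: taut
cable 3: √((5.5000)²+(7.0000)²)=8.9022, C_3=9.4519: slack
cable 4: √((-6.5000)²+(7.0000)²)=9.5525, C_4=10.0677: slack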